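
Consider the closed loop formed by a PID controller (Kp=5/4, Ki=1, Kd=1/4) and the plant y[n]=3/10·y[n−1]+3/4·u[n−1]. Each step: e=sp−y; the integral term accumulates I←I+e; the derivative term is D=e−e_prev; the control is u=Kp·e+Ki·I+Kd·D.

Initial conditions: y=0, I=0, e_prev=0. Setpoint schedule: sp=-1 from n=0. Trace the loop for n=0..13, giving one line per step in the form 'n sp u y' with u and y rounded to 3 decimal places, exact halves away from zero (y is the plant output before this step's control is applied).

(exact arithmetic carried between steps; '≈' marks a value shown rounded to 6 d.p. or computed from one; I and e_prev carry over from the previous line; the table rounds u and y to 3 d.p., halves away from zero)
n=0: y=0, sp=-1, e=sp−y=-1; I=-1, D=e−e_prev=-1; u=5/4·(-1)+1·(-1)+1/4·(-1)=-2.5; next y=3/10·0+3/4·(-2.5)=-1.875
n=1: y=-1.875, sp=-1, e=sp−y=0.875; I=-0.125, D=e−e_prev=1.875; u=5/4·0.875+1·(-0.125)+1/4·1.875=1.4375; next y=3/10·(-1.875)+3/4·1.4375=0.515625
n=2: y=0.515625, sp=-1, e=sp−y=-1.515625; I=-1.640625, D=e−e_prev=-2.390625; u=5/4·(-1.515625)+1·(-1.640625)+1/4·(-2.390625)≈-4.132813; next y=3/10·0.515625+3/4·(-4.132813)≈-2.944922
n=3: y≈-2.944922, sp=-1, e=sp−y≈1.944922; I≈0.304297, D=e−e_prev≈3.460547; u=5/4·1.944922+1·0.304297+1/4·3.460547≈3.600586; next y=3/10·(-2.944922)+3/4·3.600586≈1.816963
n=4: y≈1.816963, sp=-1, e=sp−y≈-2.816963; I≈-2.512666, D=e−e_prev≈-4.761885; u=5/4·(-2.816963)+1·(-2.512666)+1/4·(-4.761885)≈-7.224341; next y=3/10·1.816963+3/4·(-7.224341)≈-4.873167
n=5: y≈-4.873167, sp=-1, e=sp−y≈3.873167; I≈1.360501, D=e−e_prev≈6.690130; u=5/4·3.873167+1·1.360501+1/4·6.690130≈7.874492; next y=3/10·(-4.873167)+3/4·7.874492≈4.443919
n=6: y≈4.443919, sp=-1, e=sp−y≈-5.443919; I≈-4.083418, D=e−e_prev≈-9.317085; u=5/4·(-5.443919)+1·(-4.083418)+1/4·(-9.317085)≈-13.217588; next y=3/10·4.443919+3/4·(-13.217588)≈-8.580015
n=7: y≈-8.580015, sp=-1, e=sp−y≈7.580015; I≈3.496597, D=e−e_prev≈13.023934; u=5/4·7.580015+1·3.496597+1/4·13.023934≈16.227599; next y=3/10·(-8.580015)+3/4·16.227599≈9.596695
n=8: y≈9.596695, sp=-1, e=sp−y≈-10.596695; I≈-7.100098, D=e−e_prev≈-18.176710; u=5/4·(-10.596695)+1·(-7.100098)+1/4·(-18.176710)≈-24.890144; next y=3/10·9.596695+3/4·(-24.890144)≈-15.788600
n=9: y≈-15.788600, sp=-1, e=sp−y≈14.788600; I≈7.688502, D=e−e_prev≈25.385295; u=5/4·14.788600+1·7.688502+1/4·25.385295≈32.520575; next y=3/10·(-15.788600)+3/4·32.520575≈19.653851
n=10: y≈19.653851, sp=-1, e=sp−y≈-20.653851; I≈-12.965350, D=e−e_prev≈-35.442451; u=5/4·(-20.653851)+1·(-12.965350)+1/4·(-35.442451)≈-47.643277; next y=3/10·19.653851+3/4·(-47.643277)≈-29.836302
n=11: y≈-29.836302, sp=-1, e=sp−y≈28.836302; I≈15.870952, D=e−e_prev≈49.490154; u=5/4·28.836302+1·15.870952+1/4·49.490154≈64.288869; next y=3/10·(-29.836302)+3/4·64.288869≈39.265761
n=12: y≈39.265761, sp=-1, e=sp−y≈-40.265761; I≈-24.394808, D=e−e_prev≈-69.102063; u=5/4·(-40.265761)+1·(-24.394808)+1/4·(-69.102063)≈-92.002525; next y=3/10·39.265761+3/4·(-92.002525)≈-57.222165
n=13: y≈-57.222165, sp=-1, e=sp−y≈56.222165; I≈31.827357, D=e−e_prev≈96.487926; u=5/4·56.222165+1·31.827357+1/4·96.487926≈126.227046; next y=3/10·(-57.222165)+3/4·126.227046≈77.503635

0 -1 -2.500 0.000
1 -1 1.438 -1.875
2 -1 -4.133 0.516
3 -1 3.601 -2.945
4 -1 -7.224 1.817
5 -1 7.874 -4.873
6 -1 -13.218 4.444
7 -1 16.228 -8.580
8 -1 -24.890 9.597
9 -1 32.521 -15.789
10 -1 -47.643 19.654
11 -1 64.289 -29.836
12 -1 -92.003 39.266
13 -1 126.227 -57.222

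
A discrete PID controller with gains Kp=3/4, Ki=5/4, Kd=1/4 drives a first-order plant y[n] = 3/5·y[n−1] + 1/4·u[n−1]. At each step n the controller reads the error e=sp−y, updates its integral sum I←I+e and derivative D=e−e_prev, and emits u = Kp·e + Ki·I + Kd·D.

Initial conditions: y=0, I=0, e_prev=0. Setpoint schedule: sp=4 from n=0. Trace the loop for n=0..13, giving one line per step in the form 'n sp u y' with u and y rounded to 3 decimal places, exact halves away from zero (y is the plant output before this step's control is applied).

(exact arithmetic carried between steps; '≈' marks a value shown rounded to 6 d.p. or computed from one; I and e_prev carry over from the previous line; the table rounds u and y to 3 d.p., halves away from zero)
n=0: y=0, sp=4, e=sp−y=4; I=4, D=e−e_prev=4; u=3/4·4+5/4·4+1/4·4=9; next y=3/5·0+1/4·9=2.25
n=1: y=2.25, sp=4, e=sp−y=1.75; I=5.75, D=e−e_prev=-2.25; u=3/4·1.75+5/4·5.75+1/4·(-2.25)=7.9375; next y=3/5·2.25+1/4·7.9375=3.334375
n=2: y=3.334375, sp=4, e=sp−y=0.665625; I=6.415625, D=e−e_prev=-1.084375; u=3/4·0.665625+5/4·6.415625+1/4·(-1.084375)≈8.247656; next y=3/5·3.334375+1/4·8.247656≈4.062539
n=3: y≈4.062539, sp=4, e=sp−y≈-0.062539; I≈6.353086, D=e−e_prev≈-0.728164; u=3/4·(-0.062539)+5/4·6.353086+1/4·(-0.728164)≈7.712412; next y=3/5·4.062539+1/4·7.712412≈4.365626
n=4: y≈4.365626, sp=4, e=sp−y≈-0.365626; I≈5.987459, D=e−e_prev≈-0.303087; u=3/4·(-0.365626)+5/4·5.987459+1/4·(-0.303087)≈7.134333; next y=3/5·4.365626+1/4·7.134333≈4.402959
n=5: y≈4.402959, sp=4, e=sp−y≈-0.402959; I≈5.584500, D=e−e_prev≈-0.037333; u=3/4·(-0.402959)+5/4·5.584500+1/4·(-0.037333)≈6.669073; next y=3/5·4.402959+1/4·6.669073≈4.309044
n=6: y≈4.309044, sp=4, e=sp−y≈-0.309044; I≈5.275457, D=e−e_prev≈0.093915; u=3/4·(-0.309044)+5/4·5.275457+1/4·0.093915≈6.386017; next y=3/5·4.309044+1/4·6.386017≈4.181930
n=7: y≈4.181930, sp=4, e=sp−y≈-0.181930; I≈5.093526, D=e−e_prev≈0.127113; u=3/4·(-0.181930)+5/4·5.093526+1/4·0.127113≈6.262238; next y=3/5·4.181930+1/4·6.262238≈4.074718
n=8: y≈4.074718, sp=4, e=sp−y≈-0.074718; I≈5.018808, D=e−e_prev≈0.107213; u=3/4·(-0.074718)+5/4·5.018808+1/4·0.107213≈6.244275; next y=3/5·4.074718+1/4·6.244275≈4.005900
n=9: y≈4.005900, sp=4, e=sp−y≈-0.005900; I≈5.012909, D=e−e_prev≈0.068818; u=3/4·(-0.005900)+5/4·5.012909+1/4·0.068818≈6.278916; next y=3/5·4.005900+1/4·6.278916≈3.973269
n=10: y≈3.973269, sp=4, e=sp−y≈0.026731; I≈5.039640, D=e−e_prev≈0.032631; u=3/4·0.026731+5/4·5.039640+1/4·0.032631≈6.327756; next y=3/5·3.973269+1/4·6.327756≈3.965900
n=11: y≈3.965900, sp=4, e=sp−y≈0.034100; I≈5.073740, D=e−e_prev≈0.007368; u=3/4·0.034100+5/4·5.073740+1/4·0.007368≈6.369592; next y=3/5·3.965900+1/4·6.369592≈3.971938
n=12: y≈3.971938, sp=4, e=sp−y≈0.028062; I≈5.101802, D=e−e_prev≈-0.006038; u=3/4·0.028062+5/4·5.101802+1/4·(-0.006038)≈6.396789; next y=3/5·3.971938+1/4·6.396789≈3.982360
n=13: y≈3.982360, sp=4, e=sp−y≈0.017640; I≈5.119442, D=e−e_prev≈-0.010422; u=3/4·0.017640+5/4·5.119442+1/4·(-0.010422)≈6.409926; next y=3/5·3.982360+1/4·6.409926≈3.991898

0 4 9.000 0.000
1 4 7.938 2.250
2 4 8.248 3.334
3 4 7.712 4.063
4 4 7.134 4.366
5 4 6.669 4.403
6 4 6.386 4.309
7 4 6.262 4.182
8 4 6.244 4.075
9 4 6.279 4.006
10 4 6.328 3.973
11 4 6.370 3.966
12 4 6.397 3.972
13 4 6.410 3.982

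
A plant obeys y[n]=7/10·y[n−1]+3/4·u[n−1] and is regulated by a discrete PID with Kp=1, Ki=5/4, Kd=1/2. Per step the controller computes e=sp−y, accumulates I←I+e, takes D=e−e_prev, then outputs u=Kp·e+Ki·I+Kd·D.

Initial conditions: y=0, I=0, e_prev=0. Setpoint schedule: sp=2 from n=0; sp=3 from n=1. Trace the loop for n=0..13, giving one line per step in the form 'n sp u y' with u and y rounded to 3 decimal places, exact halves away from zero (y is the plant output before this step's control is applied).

0 2 5.500 0.000
1 3 -1.594 4.125
2 3 5.253 1.692
3 3 -3.767 5.124
4 3 7.290 0.762
5 3 -6.501 6.001
6 3 10.726 -0.675
7 3 -10.698 7.572
8 3 16.022 -2.723
9 3 -17.263 10.110
10 3 24.212 -5.870
11 3 -27.471 14.050
12 3 36.926 -10.768
13 3 -43.317 20.157

(exact arithmetic carried between steps; '≈' marks a value shown rounded to 6 d.p. or computed from one; I and e_prev carry over from the previous line; the table rounds u and y to 3 d.p., halves away from zero)
n=0: y=0, sp=2, e=sp−y=2; I=2, D=e−e_prev=2; u=1·2+5/4·2+1/2·2=5.5; next y=7/10·0+3/4·5.5=4.125
n=1: y=4.125, sp=3, e=sp−y=-1.125; I=0.875, D=e−e_prev=-3.125; u=1·(-1.125)+5/4·0.875+1/2·(-3.125)=-1.59375; next y=7/10·4.125+3/4·(-1.59375)≈1.692188
n=2: y≈1.692188, sp=3, e=sp−y≈1.307813; I≈2.182813, D=e−e_prev≈2.432813; u=1·1.307813+5/4·2.182813+1/2·2.432813≈5.252734; next y=7/10·1.692188+3/4·5.252734≈5.124082
n=3: y≈5.124082, sp=3, e=sp−y≈-2.124082; I≈0.058730, D=e−e_prev≈-3.431895; u=1·(-2.124082)+5/4·0.058730+1/2·(-3.431895)≈-3.766616; next y=7/10·5.124082+3/4·(-3.766616)≈0.761895
n=4: y≈0.761895, sp=3, e=sp−y≈2.238105; I≈2.296835, D=e−e_prev≈4.362187; u=1·2.238105+5/4·2.296835+1/2·4.362187≈7.290242; next y=7/10·0.761895+3/4·7.290242≈6.001008
n=5: y≈6.001008, sp=3, e=sp−y≈-3.001008; I≈-0.704173, D=e−e_prev≈-5.239113; u=1·(-3.001008)+5/4·(-0.704173)+1/2·(-5.239113)≈-6.500781; next y=7/10·6.001008+3/4·(-6.500781)≈-0.674880
n=6: y≈-0.674880, sp=3, e=sp−y≈3.674880; I≈2.970707, D=e−e_prev≈6.675888; u=1·3.674880+5/4·2.970707+1/2·6.675888≈10.726208; next y=7/10·(-0.674880)+3/4·10.726208≈7.572240
n=7: y≈7.572240, sp=3, e=sp−y≈-4.572240; I≈-1.601533, D=e−e_prev≈-8.247120; u=1·(-4.572240)+5/4·(-1.601533)+1/2·(-8.247120)≈-10.697716; next y=7/10·7.572240+3/4·(-10.697716)≈-2.722719
n=8: y≈-2.722719, sp=3, e=sp−y≈5.722719; I≈4.121186, D=e−e_prev≈10.294959; u=1·5.722719+5/4·4.121186+1/2·10.294959≈16.021681; next y=7/10·(-2.722719)+3/4·16.021681≈10.110358
n=9: y≈10.110358, sp=3, e=sp−y≈-7.110358; I≈-2.989171, D=e−e_prev≈-12.833077; u=1·(-7.110358)+5/4·(-2.989171)+1/2·(-12.833077)≈-17.263360; next y=7/10·10.110358+3/4·(-17.263360)≈-5.870270
n=10: y≈-5.870270, sp=3, e=sp−y≈8.870270; I≈5.881098, D=e−e_prev≈15.980628; u=1·8.870270+5/4·5.881098+1/2·15.980628≈24.211957; next y=7/10·(-5.870270)+3/4·24.211957≈14.049779
n=11: y≈14.049779, sp=3, e=sp−y≈-11.049779; I≈-5.168680, D=e−e_prev≈-19.920049; u=1·(-11.049779)+5/4·(-5.168680)+1/2·(-19.920049)≈-27.470653; next y=7/10·14.049779+3/4·(-27.470653)≈-10.768145
n=12: y≈-10.768145, sp=3, e=sp−y≈13.768145; I≈8.599465, D=e−e_prev≈24.817923; u=1·13.768145+5/4·8.599465+1/2·24.817923≈36.926437; next y=7/10·(-10.768145)+3/4·36.926437≈20.157127
n=13: y≈20.157127, sp=3, e=sp−y≈-17.157127; I≈-8.557662, D=e−e_prev≈-30.925271; u=1·(-17.157127)+5/4·(-8.557662)+1/2·(-30.925271)≈-43.316840; next y=7/10·20.157127+3/4·(-43.316840)≈-18.377641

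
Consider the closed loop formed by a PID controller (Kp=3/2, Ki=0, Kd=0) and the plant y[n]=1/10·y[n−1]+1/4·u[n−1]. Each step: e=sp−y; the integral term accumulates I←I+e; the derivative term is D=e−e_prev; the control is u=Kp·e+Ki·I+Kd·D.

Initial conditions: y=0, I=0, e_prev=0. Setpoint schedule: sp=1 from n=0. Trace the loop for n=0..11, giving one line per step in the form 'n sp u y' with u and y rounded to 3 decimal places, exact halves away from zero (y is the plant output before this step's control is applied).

0 1 1.500 0.000
1 1 0.938 0.375
2 1 1.092 0.272
3 1 1.050 0.300
4 1 1.061 0.292
5 1 1.058 0.295
6 1 1.059 0.294
7 1 1.059 0.294
8 1 1.059 0.294
9 1 1.059 0.294
10 1 1.059 0.294
11 1 1.059 0.294

(exact arithmetic carried between steps; '≈' marks a value shown rounded to 6 d.p. or computed from one; I and e_prev carry over from the previous line; the table rounds u and y to 3 d.p., halves away from zero)
n=0: y=0, sp=1, e=sp−y=1; I=1, D=e−e_prev=1; u=3/2·1+0·1+0·1=1.5; next y=1/10·0+1/4·1.5=0.375
n=1: y=0.375, sp=1, e=sp−y=0.625; I=1.625, D=e−e_prev=-0.375; u=3/2·0.625+0·1.625+0·(-0.375)=0.9375; next y=1/10·0.375+1/4·0.9375=0.271875
n=2: y=0.271875, sp=1, e=sp−y=0.728125; I=2.353125, D=e−e_prev=0.103125; u=3/2·0.728125+0·2.353125+0·0.103125≈1.092188; next y=1/10·0.271875+1/4·1.092188≈0.300234
n=3: y≈0.300234, sp=1, e=sp−y≈0.699766; I≈3.052891, D=e−e_prev≈-0.028359; u=3/2·0.699766+0·3.052891+0·(-0.028359)≈1.049648; next y=1/10·0.300234+1/4·1.049648≈0.292436
n=4: y≈0.292436, sp=1, e=sp−y≈0.707564; I≈3.760455, D=e−e_prev≈0.007799; u=3/2·0.707564+0·3.760455+0·0.007799≈1.061347; next y=1/10·0.292436+1/4·1.061347≈0.294580
n=5: y≈0.294580, sp=1, e=sp−y≈0.705420; I≈4.465875, D=e−e_prev≈-0.002145; u=3/2·0.705420+0·4.465875+0·(-0.002145)≈1.058130; next y=1/10·0.294580+1/4·1.058130≈0.293990
n=6: y≈0.293990, sp=1, e=sp−y≈0.706010; I≈5.171884, D=e−e_prev≈0.000590; u=3/2·0.706010+0·5.171884+0·0.000590≈1.059014; next y=1/10·0.293990+1/4·1.059014≈0.294153
n=7: y≈0.294153, sp=1, e=sp−y≈0.705847; I≈5.877732, D=e−e_prev≈-0.000162; u=3/2·0.705847+0·5.877732+0·(-0.000162)≈1.058771; next y=1/10·0.294153+1/4·1.058771≈0.294108
n=8: y≈0.294108, sp=1, e=sp−y≈0.705892; I≈6.583624, D=e−e_prev≈0.000045; u=3/2·0.705892+0·6.583624+0·0.000045≈1.058838; next y=1/10·0.294108+1/4·1.058838≈0.294120
n=9: y≈0.294120, sp=1, e=sp−y≈0.705880; I≈7.289503, D=e−e_prev≈-0.000012; u=3/2·0.705880+0·7.289503+0·(-0.000012)≈1.058820; next y=1/10·0.294120+1/4·1.058820≈0.294117
n=10: y≈0.294117, sp=1, e=sp−y≈0.705883; I≈7.995387, D=e−e_prev≈0.000003; u=3/2·0.705883+0·7.995387+0·0.000003≈1.058825; next y=1/10·0.294117+1/4·1.058825≈0.294118
n=11: y≈0.294118, sp=1, e=sp−y≈0.705882; I≈8.701269, D=e−e_prev≈-0.000001; u=3/2·0.705882+0·8.701269+0·(-0.000001)≈1.058823; next y=1/10·0.294118+1/4·1.058823≈0.294118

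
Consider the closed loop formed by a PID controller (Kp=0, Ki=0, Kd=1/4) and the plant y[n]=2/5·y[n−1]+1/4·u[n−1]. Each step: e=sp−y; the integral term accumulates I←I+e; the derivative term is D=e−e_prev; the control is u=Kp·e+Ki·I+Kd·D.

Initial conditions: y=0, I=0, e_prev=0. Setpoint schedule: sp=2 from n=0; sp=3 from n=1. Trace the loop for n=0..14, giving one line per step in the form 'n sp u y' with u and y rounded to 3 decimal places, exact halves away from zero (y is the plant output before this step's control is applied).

(exact arithmetic carried between steps; '≈' marks a value shown rounded to 6 d.p. or computed from one; I and e_prev carry over from the previous line; the table rounds u and y to 3 d.p., halves away from zero)
n=0: y=0, sp=2, e=sp−y=2; I=2, D=e−e_prev=2; u=0·2+0·2+1/4·2=0.5; next y=2/5·0+1/4·0.5=0.125
n=1: y=0.125, sp=3, e=sp−y=2.875; I=4.875, D=e−e_prev=0.875; u=0·2.875+0·4.875+1/4·0.875=0.21875; next y=2/5·0.125+1/4·0.21875≈0.104688
n=2: y≈0.104688, sp=3, e=sp−y≈2.895313; I≈7.770313, D=e−e_prev≈0.020313; u=0·2.895313+0·7.770313+1/4·0.020313≈0.005078; next y=2/5·0.104688+1/4·0.005078≈0.043145
n=3: y≈0.043145, sp=3, e=sp−y≈2.956855; I≈10.727168, D=e−e_prev≈0.061543; u=0·2.956855+0·10.727168+1/4·0.061543≈0.015386; next y=2/5·0.043145+1/4·0.015386≈0.021104
n=4: y≈0.021104, sp=3, e=sp−y≈2.978896; I≈13.706064, D=e−e_prev≈0.022040; u=0·2.978896+0·13.706064+1/4·0.022040≈0.005510; next y=2/5·0.021104+1/4·0.005510≈0.009819
n=5: y≈0.009819, sp=3, e=sp−y≈2.990181; I≈16.696245, D=e−e_prev≈0.011285; u=0·2.990181+0·16.696245+1/4·0.011285≈0.002821; next y=2/5·0.009819+1/4·0.002821≈0.004633
n=6: y≈0.004633, sp=3, e=sp−y≈2.995367; I≈19.691612, D=e−e_prev≈0.005186; u=0·2.995367+0·19.691612+1/4·0.005186≈0.001297; next y=2/5·0.004633+1/4·0.001297≈0.002177
n=7: y≈0.002177, sp=3, e=sp−y≈2.997823; I≈22.689434, D=e−e_prev≈0.002456; u=0·2.997823+0·22.689434+1/4·0.002456≈0.000614; next y=2/5·0.002177+1/4·0.000614≈0.001024
n=8: y≈0.001024, sp=3, e=sp−y≈2.998976; I≈25.688410, D=e−e_prev≈0.001153; u=0·2.998976+0·25.688410+1/4·0.001153≈0.000288; next y=2/5·0.001024+1/4·0.000288≈0.000482
n=9: y≈0.000482, sp=3, e=sp−y≈2.999518; I≈28.687928, D=e−e_prev≈0.000543; u=0·2.999518+0·28.687928+1/4·0.000543≈0.000136; next y=2/5·0.000482+1/4·0.000136≈0.000227
n=10: y≈0.000227, sp=3, e=sp−y≈2.999773; I≈31.687701, D=e−e_prev≈0.000255; u=0·2.999773+0·31.687701+1/4·0.000255≈0.000064; next y=2/5·0.000227+1/4·0.000064≈0.000107
n=11: y≈0.000107, sp=3, e=sp−y≈2.999893; I≈34.687595, D=e−e_prev≈0.000120; u=0·2.999893+0·34.687595+1/4·0.000120≈0.000030; next y=2/5·0.000107+1/4·0.000030≈0.000050
n=12: y≈0.000050, sp=3, e=sp−y≈2.999950; I≈37.687545, D=e−e_prev≈0.000056; u=0·2.999950+0·37.687545+1/4·0.000056≈0.000014; next y=2/5·0.000050+1/4·0.000014≈0.000024
n=13: y≈0.000024, sp=3, e=sp−y≈2.999976; I≈40.687521, D=e−e_prev≈0.000027; u=0·2.999976+0·40.687521+1/4·0.000027≈0.000007; next y=2/5·0.000024+1/4·0.000007≈0.000011
n=14: y≈0.000011, sp=3, e=sp−y≈2.999989; I≈43.687510, D=e−e_prev≈0.000012; u=0·2.999989+0·43.687510+1/4·0.000012≈0.000003; next y=2/5·0.000011+1/4·0.000003≈0.000005

0 2 0.500 0.000
1 3 0.219 0.125
2 3 0.005 0.105
3 3 0.015 0.043
4 3 0.006 0.021
5 3 0.003 0.010
6 3 0.001 0.005
7 3 0.001 0.002
8 3 0.000 0.001
9 3 0.000 0.000
10 3 0.000 0.000
11 3 0.000 0.000
12 3 0.000 0.000
13 3 0.000 0.000
14 3 0.000 0.000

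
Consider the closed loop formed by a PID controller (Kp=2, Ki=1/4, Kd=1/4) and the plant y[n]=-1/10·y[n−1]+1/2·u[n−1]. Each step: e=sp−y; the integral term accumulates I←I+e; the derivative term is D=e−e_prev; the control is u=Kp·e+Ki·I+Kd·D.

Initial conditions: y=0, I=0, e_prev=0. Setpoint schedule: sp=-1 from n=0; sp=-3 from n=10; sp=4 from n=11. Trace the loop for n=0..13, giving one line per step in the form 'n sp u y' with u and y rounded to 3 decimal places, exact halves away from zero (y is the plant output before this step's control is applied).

(exact arithmetic carried between steps; '≈' marks a value shown rounded to 6 d.p. or computed from one; I and e_prev carry over from the previous line; the table rounds u and y to 3 d.p., halves away from zero)
n=0: y=0, sp=-1, e=sp−y=-1; I=-1, D=e−e_prev=-1; u=2·(-1)+1/4·(-1)+1/4·(-1)=-2.5; next y=-1/10·0+1/2·(-2.5)=-1.25
n=1: y=-1.25, sp=-1, e=sp−y=0.25; I=-0.75, D=e−e_prev=1.25; u=2·0.25+1/4·(-0.75)+1/4·1.25=0.625; next y=-1/10·(-1.25)+1/2·0.625=0.4375
n=2: y=0.4375, sp=-1, e=sp−y=-1.4375; I=-2.1875, D=e−e_prev=-1.6875; u=2·(-1.4375)+1/4·(-2.1875)+1/4·(-1.6875)=-3.84375; next y=-1/10·0.4375+1/2·(-3.84375)=-1.965625
n=3: y=-1.965625, sp=-1, e=sp−y=0.965625; I=-1.221875, D=e−e_prev=2.403125; u=2·0.965625+1/4·(-1.221875)+1/4·2.403125≈2.226563; next y=-1/10·(-1.965625)+1/2·2.226563≈1.309844
n=4: y≈1.309844, sp=-1, e=sp−y≈-2.309844; I≈-3.531719, D=e−e_prev≈-3.275469; u=2·(-2.309844)+1/4·(-3.531719)+1/4·(-3.275469)≈-6.321484; next y=-1/10·1.309844+1/2·(-6.321484)≈-3.291727
n=5: y≈-3.291727, sp=-1, e=sp−y≈2.291727; I≈-1.239992, D=e−e_prev≈4.601570; u=2·2.291727+1/4·(-1.239992)+1/4·4.601570≈5.423848; next y=-1/10·(-3.291727)+1/2·5.423848≈3.041096
n=6: y≈3.041096, sp=-1, e=sp−y≈-4.041096; I≈-5.281089, D=e−e_prev≈-6.332823; u=2·(-4.041096)+1/4·(-5.281089)+1/4·(-6.332823)≈-10.985671; next y=-1/10·3.041096+1/2·(-10.985671)≈-5.796945
n=7: y≈-5.796945, sp=-1, e=sp−y≈4.796945; I≈-0.484144, D=e−e_prev≈8.838042; u=2·4.796945+1/4·(-0.484144)+1/4·8.838042≈11.682365; next y=-1/10·(-5.796945)+1/2·11.682365≈6.420877
n=8: y≈6.420877, sp=-1, e=sp−y≈-7.420877; I≈-7.905020, D=e−e_prev≈-12.217822; u=2·(-7.420877)+1/4·(-7.905020)+1/4·(-12.217822)≈-19.872464; next y=-1/10·6.420877+1/2·(-19.872464)≈-10.578320
n=9: y≈-10.578320, sp=-1, e=sp−y≈9.578320; I≈1.673299, D=e−e_prev≈16.999197; u=2·9.578320+1/4·1.673299+1/4·16.999197≈23.824764; next y=-1/10·(-10.578320)+1/2·23.824764≈12.970214
n=10: y≈12.970214, sp=-3, e=sp−y≈-15.970214; I≈-14.296914, D=e−e_prev≈-25.548534; u=2·(-15.970214)+1/4·(-14.296914)+1/4·(-25.548534)≈-41.901790; next y=-1/10·12.970214+1/2·(-41.901790)≈-22.247916
n=11: y≈-22.247916, sp=4, e=sp−y≈26.247916; I≈11.951002, D=e−e_prev≈42.218130; u=2·26.247916+1/4·11.951002+1/4·42.218130≈66.038115; next y=-1/10·(-22.247916)+1/2·66.038115≈35.243849
n=12: y≈35.243849, sp=4, e=sp−y≈-31.243849; I≈-19.292848, D=e−e_prev≈-57.491766; u=2·(-31.243849)+1/4·(-19.292848)+1/4·(-57.491766)≈-81.683852; next y=-1/10·35.243849+1/2·(-81.683852)≈-44.366311
n=13: y≈-44.366311, sp=4, e=sp−y≈48.366311; I≈29.073463, D=e−e_prev≈79.610160; u=2·48.366311+1/4·29.073463+1/4·79.610160≈123.903528; next y=-1/10·(-44.366311)+1/2·123.903528≈66.388395

0 -1 -2.500 0.000
1 -1 0.625 -1.250
2 -1 -3.844 0.438
3 -1 2.227 -1.966
4 -1 -6.321 1.310
5 -1 5.424 -3.292
6 -1 -10.986 3.041
7 -1 11.682 -5.797
8 -1 -19.872 6.421
9 -1 23.825 -10.578
10 -3 -41.902 12.970
11 4 66.038 -22.248
12 4 -81.684 35.244
13 4 123.904 -44.366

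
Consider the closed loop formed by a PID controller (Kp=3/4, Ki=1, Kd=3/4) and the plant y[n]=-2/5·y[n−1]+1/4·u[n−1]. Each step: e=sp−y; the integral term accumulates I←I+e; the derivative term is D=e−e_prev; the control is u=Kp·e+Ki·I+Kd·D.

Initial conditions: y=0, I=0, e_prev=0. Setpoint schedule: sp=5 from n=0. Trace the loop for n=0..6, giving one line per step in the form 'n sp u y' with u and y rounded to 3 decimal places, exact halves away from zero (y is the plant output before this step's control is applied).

(exact arithmetic carried between steps; '≈' marks a value shown rounded to 6 d.p. or computed from one; I and e_prev carry over from the previous line; the table rounds u and y to 3 d.p., halves away from zero)
n=0: y=0, sp=5, e=sp−y=5; I=5, D=e−e_prev=5; u=3/4·5+1·5+3/4·5=12.5; next y=-2/5·0+1/4·12.5=3.125
n=1: y=3.125, sp=5, e=sp−y=1.875; I=6.875, D=e−e_prev=-3.125; u=3/4·1.875+1·6.875+3/4·(-3.125)=5.9375; next y=-2/5·3.125+1/4·5.9375=0.234375
n=2: y=0.234375, sp=5, e=sp−y=4.765625; I=11.640625, D=e−e_prev=2.890625; u=3/4·4.765625+1·11.640625+3/4·2.890625≈17.382813; next y=-2/5·0.234375+1/4·17.382813≈4.251953
n=3: y≈4.251953, sp=5, e=sp−y≈0.748047; I≈12.388672, D=e−e_prev≈-4.017578; u=3/4·0.748047+1·12.388672+3/4·(-4.017578)≈9.936523; next y=-2/5·4.251953+1/4·9.936523≈0.783350
n=4: y≈0.783350, sp=5, e=sp−y≈4.216650; I≈16.605322, D=e−e_prev≈3.468604; u=3/4·4.216650+1·16.605322+3/4·3.468604≈22.369263; next y=-2/5·0.783350+1/4·22.369263≈5.278976
n=5: y≈5.278976, sp=5, e=sp−y≈-0.278976; I≈16.326346, D=e−e_prev≈-4.495626; u=3/4·(-0.278976)+1·16.326346+3/4·(-4.495626)≈12.745395; next y=-2/5·5.278976+1/4·12.745395≈1.074758
n=6: y≈1.074758, sp=5, e=sp−y≈3.925242; I≈20.251588, D=e−e_prev≈4.204217; u=3/4·3.925242+1·20.251588+3/4·4.204217≈26.348682; next y=-2/5·1.074758+1/4·26.348682≈6.157267

0 5 12.500 0.000
1 5 5.938 3.125
2 5 17.383 0.234
3 5 9.937 4.252
4 5 22.369 0.783
5 5 12.745 5.279
6 5 26.349 1.075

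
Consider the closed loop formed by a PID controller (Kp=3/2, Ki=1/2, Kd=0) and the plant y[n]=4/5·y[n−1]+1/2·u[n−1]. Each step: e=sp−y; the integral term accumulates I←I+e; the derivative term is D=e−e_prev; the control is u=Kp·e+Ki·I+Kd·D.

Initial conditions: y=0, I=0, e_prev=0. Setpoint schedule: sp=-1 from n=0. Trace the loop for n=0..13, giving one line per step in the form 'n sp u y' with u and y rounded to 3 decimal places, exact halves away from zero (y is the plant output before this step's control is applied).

0 -1 -2.000 0.000
1 -1 -0.500 -1.000
2 -1 -0.400 -1.050
3 -1 -0.395 -1.040
4 -1 -0.396 -1.030
5 -1 -0.397 -1.022
6 -1 -0.398 -1.016
7 -1 -0.398 -1.012
8 -1 -0.399 -1.008
9 -1 -0.399 -1.006
10 -1 -0.399 -1.005
11 -1 -0.400 -1.003
12 -1 -0.400 -1.002
13 -1 -0.400 -1.002

(exact arithmetic carried between steps; '≈' marks a value shown rounded to 6 d.p. or computed from one; I and e_prev carry over from the previous line; the table rounds u and y to 3 d.p., halves away from zero)
n=0: y=0, sp=-1, e=sp−y=-1; I=-1, D=e−e_prev=-1; u=3/2·(-1)+1/2·(-1)+0·(-1)=-2; next y=4/5·0+1/2·(-2)=-1
n=1: y=-1, sp=-1, e=sp−y=0; I=-1, D=e−e_prev=1; u=3/2·0+1/2·(-1)+0·1=-0.5; next y=4/5·(-1)+1/2·(-0.5)=-1.05
n=2: y=-1.05, sp=-1, e=sp−y=0.05; I=-0.95, D=e−e_prev=0.05; u=3/2·0.05+1/2·(-0.95)+0·0.05=-0.4; next y=4/5·(-1.05)+1/2·(-0.4)=-1.04
n=3: y=-1.04, sp=-1, e=sp−y=0.04; I=-0.91, D=e−e_prev=-0.01; u=3/2·0.04+1/2·(-0.91)+0·(-0.01)=-0.395; next y=4/5·(-1.04)+1/2·(-0.395)=-1.0295
n=4: y=-1.0295, sp=-1, e=sp−y=0.0295; I=-0.8805, D=e−e_prev=-0.0105; u=3/2·0.0295+1/2·(-0.8805)+0·(-0.0105)=-0.396; next y=4/5·(-1.0295)+1/2·(-0.396)=-1.0216
n=5: y=-1.0216, sp=-1, e=sp−y=0.0216; I=-0.8589, D=e−e_prev=-0.0079; u=3/2·0.0216+1/2·(-0.8589)+0·(-0.0079)=-0.39705; next y=4/5·(-1.0216)+1/2·(-0.39705)=-1.015805
n=6: y=-1.015805, sp=-1, e=sp−y=0.015805; I=-0.843095, D=e−e_prev=-0.005795; u=3/2·0.015805+1/2·(-0.843095)+0·(-0.005795)=-0.39784; next y=4/5·(-1.015805)+1/2·(-0.39784)=-1.011564
n=7: y=-1.011564, sp=-1, e=sp−y=0.011564; I=-0.831531, D=e−e_prev=-0.004241; u=3/2·0.011564+1/2·(-0.831531)+0·(-0.004241)≈-0.398420; next y=4/5·(-1.011564)+1/2·(-0.398420)≈-1.008461
n=8: y≈-1.008461, sp=-1, e=sp−y≈0.008461; I≈-0.823070, D=e−e_prev≈-0.003103; u=3/2·0.008461+1/2·(-0.823070)+0·(-0.003103)≈-0.398844; next y=4/5·(-1.008461)+1/2·(-0.398844)≈-1.006191
n=9: y≈-1.006191, sp=-1, e=sp−y≈0.006191; I≈-0.816879, D=e−e_prev≈-0.002270; u=3/2·0.006191+1/2·(-0.816879)+0·(-0.002270)≈-0.399154; next y=4/5·(-1.006191)+1/2·(-0.399154)≈-1.004529
n=10: y≈-1.004529, sp=-1, e=sp−y≈0.004529; I≈-0.812350, D=e−e_prev≈-0.001661; u=3/2·0.004529+1/2·(-0.812350)+0·(-0.001661)≈-0.399381; next y=4/5·(-1.004529)+1/2·(-0.399381)≈-1.003314
n=11: y≈-1.003314, sp=-1, e=sp−y≈0.003314; I≈-0.809036, D=e−e_prev≈-0.001215; u=3/2·0.003314+1/2·(-0.809036)+0·(-0.001215)≈-0.399547; next y=4/5·(-1.003314)+1/2·(-0.399547)≈-1.002425
n=12: y≈-1.002425, sp=-1, e=sp−y≈0.002425; I≈-0.806611, D=e−e_prev≈-0.000889; u=3/2·0.002425+1/2·(-0.806611)+0·(-0.000889)≈-0.399669; next y=4/5·(-1.002425)+1/2·(-0.399669)≈-1.001774
n=13: y≈-1.001774, sp=-1, e=sp−y≈0.001774; I≈-0.804837, D=e−e_prev≈-0.000651; u=3/2·0.001774+1/2·(-0.804837)+0·(-0.000651)≈-0.399758; next y=4/5·(-1.001774)+1/2·(-0.399758)≈-1.001298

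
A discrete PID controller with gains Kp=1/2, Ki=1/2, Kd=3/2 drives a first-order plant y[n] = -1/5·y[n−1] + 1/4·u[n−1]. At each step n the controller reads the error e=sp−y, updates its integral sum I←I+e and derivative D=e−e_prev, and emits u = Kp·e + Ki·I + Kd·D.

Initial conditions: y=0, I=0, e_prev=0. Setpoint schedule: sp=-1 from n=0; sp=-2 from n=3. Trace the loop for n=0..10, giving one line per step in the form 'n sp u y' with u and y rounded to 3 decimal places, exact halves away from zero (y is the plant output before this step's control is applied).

(exact arithmetic carried between steps; '≈' marks a value shown rounded to 6 d.p. or computed from one; I and e_prev carry over from the previous line; the table rounds u and y to 3 d.p., halves away from zero)
n=0: y=0, sp=-1, e=sp−y=-1; I=-1, D=e−e_prev=-1; u=1/2·(-1)+1/2·(-1)+3/2·(-1)=-2.5; next y=-1/5·0+1/4·(-2.5)=-0.625
n=1: y=-0.625, sp=-1, e=sp−y=-0.375; I=-1.375, D=e−e_prev=0.625; u=1/2·(-0.375)+1/2·(-1.375)+3/2·0.625=0.0625; next y=-1/5·(-0.625)+1/4·0.0625=0.140625
n=2: y=0.140625, sp=-1, e=sp−y=-1.140625; I=-2.515625, D=e−e_prev=-0.765625; u=1/2·(-1.140625)+1/2·(-2.515625)+3/2·(-0.765625)≈-2.976563; next y=-1/5·0.140625+1/4·(-2.976563)≈-0.772266
n=3: y≈-0.772266, sp=-2, e=sp−y≈-1.227734; I≈-3.743359, D=e−e_prev≈-0.087109; u=1/2·(-1.227734)+1/2·(-3.743359)+3/2·(-0.087109)≈-2.616211; next y=-1/5·(-0.772266)+1/4·(-2.616211)≈-0.499600
n=4: y≈-0.499600, sp=-2, e=sp−y≈-1.500400; I≈-5.243760, D=e−e_prev≈-0.272666; u=1/2·(-1.500400)+1/2·(-5.243760)+3/2·(-0.272666)≈-3.781079; next y=-1/5·(-0.499600)+1/4·(-3.781079)≈-0.845350
n=5: y≈-0.845350, sp=-2, e=sp−y≈-1.154650; I≈-6.398410, D=e−e_prev≈0.345750; u=1/2·(-1.154650)+1/2·(-6.398410)+3/2·0.345750≈-3.257905; next y=-1/5·(-0.845350)+1/4·(-3.257905)≈-0.645406
n=6: y≈-0.645406, sp=-2, e=sp−y≈-1.354594; I≈-7.753004, D=e−e_prev≈-0.199944; u=1/2·(-1.354594)+1/2·(-7.753004)+3/2·(-0.199944)≈-4.853714; next y=-1/5·(-0.645406)+1/4·(-4.853714)≈-1.084347
n=7: y≈-1.084347, sp=-2, e=sp−y≈-0.915653; I≈-8.668656, D=e−e_prev≈0.438941; u=1/2·(-0.915653)+1/2·(-8.668656)+3/2·0.438941≈-4.133743; next y=-1/5·(-1.084347)+1/4·(-4.133743)≈-0.816566
n=8: y≈-0.816566, sp=-2, e=sp−y≈-1.183434; I≈-9.852090, D=e−e_prev≈-0.267781; u=1/2·(-1.183434)+1/2·(-9.852090)+3/2·(-0.267781)≈-5.919434; next y=-1/5·(-0.816566)+1/4·(-5.919434)≈-1.316545
n=9: y≈-1.316545, sp=-2, e=sp−y≈-0.683455; I≈-10.535545, D=e−e_prev≈0.499979; u=1/2·(-0.683455)+1/2·(-10.535545)+3/2·0.499979≈-4.859532; next y=-1/5·(-1.316545)+1/4·(-4.859532)≈-0.951574
n=10: y≈-0.951574, sp=-2, e=sp−y≈-1.048426; I≈-11.583971, D=e−e_prev≈-0.364971; u=1/2·(-1.048426)+1/2·(-11.583971)+3/2·(-0.364971)≈-6.863656; next y=-1/5·(-0.951574)+1/4·(-6.863656)≈-1.525599

0 -1 -2.500 0.000
1 -1 0.063 -0.625
2 -1 -2.977 0.141
3 -2 -2.616 -0.772
4 -2 -3.781 -0.500
5 -2 -3.258 -0.845
6 -2 -4.854 -0.645
7 -2 -4.134 -1.084
8 -2 -5.919 -0.817
9 -2 -4.860 -1.317
10 -2 -6.864 -0.952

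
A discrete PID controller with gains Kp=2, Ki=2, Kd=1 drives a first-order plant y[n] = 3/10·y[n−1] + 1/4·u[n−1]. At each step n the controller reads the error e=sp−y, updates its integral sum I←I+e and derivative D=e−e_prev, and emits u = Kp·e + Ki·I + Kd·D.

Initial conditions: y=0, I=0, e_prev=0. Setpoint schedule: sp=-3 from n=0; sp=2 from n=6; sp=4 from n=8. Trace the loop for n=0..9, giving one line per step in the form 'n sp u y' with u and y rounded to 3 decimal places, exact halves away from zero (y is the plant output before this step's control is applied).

(exact arithmetic carried between steps; '≈' marks a value shown rounded to 6 d.p. or computed from one; I and e_prev carry over from the previous line; the table rounds u and y to 3 d.p., halves away from zero)
n=0: y=0, sp=-3, e=sp−y=-3; I=-3, D=e−e_prev=-3; u=2·(-3)+2·(-3)+1·(-3)=-15; next y=3/10·0+1/4·(-15)=-3.75
n=1: y=-3.75, sp=-3, e=sp−y=0.75; I=-2.25, D=e−e_prev=3.75; u=2·0.75+2·(-2.25)+1·3.75=0.75; next y=3/10·(-3.75)+1/4·0.75=-0.9375
n=2: y=-0.9375, sp=-3, e=sp−y=-2.0625; I=-4.3125, D=e−e_prev=-2.8125; u=2·(-2.0625)+2·(-4.3125)+1·(-2.8125)=-15.5625; next y=3/10·(-0.9375)+1/4·(-15.5625)=-4.171875
n=3: y=-4.171875, sp=-3, e=sp−y=1.171875; I=-3.140625, D=e−e_prev=3.234375; u=2·1.171875+2·(-3.140625)+1·3.234375=-0.703125; next y=3/10·(-4.171875)+1/4·(-0.703125)≈-1.427344
n=4: y≈-1.427344, sp=-3, e=sp−y≈-1.572656; I≈-4.713281, D=e−e_prev≈-2.744531; u=2·(-1.572656)+2·(-4.713281)+1·(-2.744531)≈-15.316406; next y=3/10·(-1.427344)+1/4·(-15.316406)≈-4.257305
n=5: y≈-4.257305, sp=-3, e=sp−y≈1.257305; I≈-3.455977, D=e−e_prev≈2.829961; u=2·1.257305+2·(-3.455977)+1·2.829961≈-1.567383; next y=3/10·(-4.257305)+1/4·(-1.567383)≈-1.669037
n=6: y≈-1.669037, sp=2, e=sp−y≈3.669037; I≈0.213061, D=e−e_prev≈2.411732; u=2·3.669037+2·0.213061+1·2.411732≈10.175928; next y=3/10·(-1.669037)+1/4·10.175928≈2.043271
n=7: y≈2.043271, sp=2, e=sp−y≈-0.043271; I≈0.169790, D=e−e_prev≈-3.712308; u=2·(-0.043271)+2·0.169790+1·(-3.712308)≈-3.459270; next y=3/10·2.043271+1/4·(-3.459270)≈-0.251836
n=8: y≈-0.251836, sp=4, e=sp−y≈4.251836; I≈4.421626, D=e−e_prev≈4.295107; u=2·4.251836+2·4.421626+1·4.295107≈21.642032; next y=3/10·(-0.251836)+1/4·21.642032≈5.334957
n=9: y≈5.334957, sp=4, e=sp−y≈-1.334957; I≈3.086669, D=e−e_prev≈-5.586793; u=2·(-1.334957)+2·3.086669+1·(-5.586793)≈-2.083369; next y=3/10·5.334957+1/4·(-2.083369)≈1.079645

0 -3 -15.000 0.000
1 -3 0.750 -3.750
2 -3 -15.563 -0.938
3 -3 -0.703 -4.172
4 -3 -15.316 -1.427
5 -3 -1.567 -4.257
6 2 10.176 -1.669
7 2 -3.459 2.043
8 4 21.642 -0.252
9 4 -2.083 5.335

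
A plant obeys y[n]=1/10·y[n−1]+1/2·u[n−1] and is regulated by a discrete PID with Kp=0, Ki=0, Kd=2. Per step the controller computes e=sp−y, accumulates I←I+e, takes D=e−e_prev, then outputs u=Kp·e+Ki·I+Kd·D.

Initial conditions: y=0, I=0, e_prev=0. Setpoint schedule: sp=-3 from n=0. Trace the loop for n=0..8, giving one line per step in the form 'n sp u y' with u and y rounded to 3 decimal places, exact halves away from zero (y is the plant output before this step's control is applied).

0 -3 -6.000 0.000
1 -3 6.000 -3.000
2 -3 -11.400 2.700
3 -3 16.260 -5.430
4 -3 -26.034 7.587
5 -3 39.691 -12.258
6 -3 -61.756 18.619
7 -3 95.271 -29.016
8 -3 -147.499 44.734

(exact arithmetic carried between steps; '≈' marks a value shown rounded to 6 d.p. or computed from one; I and e_prev carry over from the previous line; the table rounds u and y to 3 d.p., halves away from zero)
n=0: y=0, sp=-3, e=sp−y=-3; I=-3, D=e−e_prev=-3; u=0·(-3)+0·(-3)+2·(-3)=-6; next y=1/10·0+1/2·(-6)=-3
n=1: y=-3, sp=-3, e=sp−y=0; I=-3, D=e−e_prev=3; u=0·0+0·(-3)+2·3=6; next y=1/10·(-3)+1/2·6=2.7
n=2: y=2.7, sp=-3, e=sp−y=-5.7; I=-8.7, D=e−e_prev=-5.7; u=0·(-5.7)+0·(-8.7)+2·(-5.7)=-11.4; next y=1/10·2.7+1/2·(-11.4)=-5.43
n=3: y=-5.43, sp=-3, e=sp−y=2.43; I=-6.27, D=e−e_prev=8.13; u=0·2.43+0·(-6.27)+2·8.13=16.26; next y=1/10·(-5.43)+1/2·16.26=7.587
n=4: y=7.587, sp=-3, e=sp−y=-10.587; I=-16.857, D=e−e_prev=-13.017; u=0·(-10.587)+0·(-16.857)+2·(-13.017)=-26.034; next y=1/10·7.587+1/2·(-26.034)=-12.2583
n=5: y=-12.2583, sp=-3, e=sp−y=9.2583; I=-7.5987, D=e−e_prev=19.8453; u=0·9.2583+0·(-7.5987)+2·19.8453=39.6906; next y=1/10·(-12.2583)+1/2·39.6906=18.61947
n=6: y=18.61947, sp=-3, e=sp−y=-21.61947; I=-29.21817, D=e−e_prev=-30.87777; u=0·(-21.61947)+0·(-29.21817)+2·(-30.87777)=-61.75554; next y=1/10·18.61947+1/2·(-61.75554)=-29.015823
n=7: y=-29.015823, sp=-3, e=sp−y=26.015823; I=-3.202347, D=e−e_prev=47.635293; u=0·26.015823+0·(-3.202347)+2·47.635293=95.270586; next y=1/10·(-29.015823)+1/2·95.270586≈44.733711
n=8: y≈44.733711, sp=-3, e=sp−y≈-47.733711; I≈-50.936058, D=e−e_prev≈-73.749534; u=0·(-47.733711)+0·(-50.936058)+2·(-73.749534)≈-147.499067; next y=1/10·44.733711+1/2·(-147.499067)≈-69.276163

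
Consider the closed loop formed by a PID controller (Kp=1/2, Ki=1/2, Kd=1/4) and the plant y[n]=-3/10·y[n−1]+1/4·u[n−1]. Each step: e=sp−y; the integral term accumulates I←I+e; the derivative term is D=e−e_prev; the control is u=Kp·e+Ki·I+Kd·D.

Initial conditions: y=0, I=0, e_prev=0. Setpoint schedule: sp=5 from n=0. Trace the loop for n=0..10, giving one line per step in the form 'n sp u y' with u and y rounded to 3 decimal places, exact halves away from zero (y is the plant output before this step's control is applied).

(exact arithmetic carried between steps; '≈' marks a value shown rounded to 6 d.p. or computed from one; I and e_prev carry over from the previous line; the table rounds u and y to 3 d.p., halves away from zero)
n=0: y=0, sp=5, e=sp−y=5; I=5, D=e−e_prev=5; u=1/2·5+1/2·5+1/4·5=6.25; next y=-3/10·0+1/4·6.25=1.5625
n=1: y=1.5625, sp=5, e=sp−y=3.4375; I=8.4375, D=e−e_prev=-1.5625; u=1/2·3.4375+1/2·8.4375+1/4·(-1.5625)=5.546875; next y=-3/10·1.5625+1/4·5.546875≈0.917969
n=2: y≈0.917969, sp=5, e=sp−y≈4.082031; I≈12.519531, D=e−e_prev≈0.644531; u=1/2·4.082031+1/2·12.519531+1/4·0.644531≈8.461914; next y=-3/10·0.917969+1/4·8.461914≈1.840088
n=3: y≈1.840088, sp=5, e=sp−y≈3.159912; I≈15.679443, D=e−e_prev≈-0.922119; u=1/2·3.159912+1/2·15.679443+1/4·(-0.922119)≈9.189148; next y=-3/10·1.840088+1/4·9.189148≈1.745261
n=4: y≈1.745261, sp=5, e=sp−y≈3.254739; I≈18.934183, D=e−e_prev≈0.094827; u=1/2·3.254739+1/2·18.934183+1/4·0.094827≈11.118168; next y=-3/10·1.745261+1/4·11.118168≈2.255964
n=5: y≈2.255964, sp=5, e=sp−y≈2.744036; I≈21.678219, D=e−e_prev≈-0.510703; u=1/2·2.744036+1/2·21.678219+1/4·(-0.510703)≈12.083452; next y=-3/10·2.255964+1/4·12.083452≈2.344074
n=6: y≈2.344074, sp=5, e=sp−y≈2.655926; I≈24.334145, D=e−e_prev≈-0.088110; u=1/2·2.655926+1/2·24.334145+1/4·(-0.088110)≈13.473008; next y=-3/10·2.344074+1/4·13.473008≈2.665030
n=7: y≈2.665030, sp=5, e=sp−y≈2.334970; I≈26.669115, D=e−e_prev≈-0.320956; u=1/2·2.334970+1/2·26.669115+1/4·(-0.320956)≈14.421804; next y=-3/10·2.665030+1/4·14.421804≈2.805942
n=8: y≈2.805942, sp=5, e=sp−y≈2.194058; I≈28.863173, D=e−e_prev≈-0.140912; u=1/2·2.194058+1/2·28.863173+1/4·(-0.140912)≈15.493388; next y=-3/10·2.805942+1/4·15.493388≈3.031564
n=9: y≈3.031564, sp=5, e=sp−y≈1.968436; I≈30.831609, D=e−e_prev≈-0.225622; u=1/2·1.968436+1/2·30.831609+1/4·(-0.225622)≈16.343617; next y=-3/10·3.031564+1/4·16.343617≈3.176435
n=10: y≈3.176435, sp=5, e=sp−y≈1.823565; I≈32.655174, D=e−e_prev≈-0.144871; u=1/2·1.823565+1/2·32.655174+1/4·(-0.144871)≈17.203152; next y=-3/10·3.176435+1/4·17.203152≈3.347858

0 5 6.250 0.000
1 5 5.547 1.563
2 5 8.462 0.918
3 5 9.189 1.840
4 5 11.118 1.745
5 5 12.083 2.256
6 5 13.473 2.344
7 5 14.422 2.665
8 5 15.493 2.806
9 5 16.344 3.032
10 5 17.203 3.176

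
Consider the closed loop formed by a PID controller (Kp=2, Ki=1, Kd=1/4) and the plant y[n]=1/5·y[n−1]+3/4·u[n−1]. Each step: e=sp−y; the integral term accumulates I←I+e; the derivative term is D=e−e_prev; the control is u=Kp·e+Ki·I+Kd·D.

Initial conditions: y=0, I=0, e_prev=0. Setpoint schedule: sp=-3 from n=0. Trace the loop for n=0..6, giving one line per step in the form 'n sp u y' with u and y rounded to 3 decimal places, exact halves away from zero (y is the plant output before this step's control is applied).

0 -3 -9.750 0.000
1 -3 11.766 -7.313
2 -3 -33.441 7.362
3 -3 60.519 -23.609
4 -3 -135.512 40.668
5 -3 272.936 -93.501
6 -3 -578.489 186.002

(exact arithmetic carried between steps; '≈' marks a value shown rounded to 6 d.p. or computed from one; I and e_prev carry over from the previous line; the table rounds u and y to 3 d.p., halves away from zero)
n=0: y=0, sp=-3, e=sp−y=-3; I=-3, D=e−e_prev=-3; u=2·(-3)+1·(-3)+1/4·(-3)=-9.75; next y=1/5·0+3/4·(-9.75)=-7.3125
n=1: y=-7.3125, sp=-3, e=sp−y=4.3125; I=1.3125, D=e−e_prev=7.3125; u=2·4.3125+1·1.3125+1/4·7.3125=11.765625; next y=1/5·(-7.3125)+3/4·11.765625≈7.361719
n=2: y≈7.361719, sp=-3, e=sp−y≈-10.361719; I≈-9.049219, D=e−e_prev≈-14.674219; u=2·(-10.361719)+1·(-9.049219)+1/4·(-14.674219)≈-33.441211; next y=1/5·7.361719+3/4·(-33.441211)≈-23.608564
n=3: y≈-23.608564, sp=-3, e=sp−y≈20.608564; I≈11.559346, D=e−e_prev≈30.970283; u=2·20.608564+1·11.559346+1/4·30.970283≈60.519045; next y=1/5·(-23.608564)+3/4·60.519045≈40.667571
n=4: y≈40.667571, sp=-3, e=sp−y≈-43.667571; I≈-32.108225, D=e−e_prev≈-64.276136; u=2·(-43.667571)+1·(-32.108225)+1/4·(-64.276136)≈-135.512402; next y=1/5·40.667571+3/4·(-135.512402)≈-93.500787
n=5: y≈-93.500787, sp=-3, e=sp−y≈90.500787; I≈58.392562, D=e−e_prev≈134.168358; u=2·90.500787+1·58.392562+1/4·134.168358≈272.936225; next y=1/5·(-93.500787)+3/4·272.936225≈186.002012
n=6: y≈186.002012, sp=-3, e=sp−y≈-189.002012; I≈-130.609450, D=e−e_prev≈-279.502799; u=2·(-189.002012)+1·(-130.609450)+1/4·(-279.502799)≈-578.489173; next y=1/5·186.002012+3/4·(-578.489173)≈-396.666477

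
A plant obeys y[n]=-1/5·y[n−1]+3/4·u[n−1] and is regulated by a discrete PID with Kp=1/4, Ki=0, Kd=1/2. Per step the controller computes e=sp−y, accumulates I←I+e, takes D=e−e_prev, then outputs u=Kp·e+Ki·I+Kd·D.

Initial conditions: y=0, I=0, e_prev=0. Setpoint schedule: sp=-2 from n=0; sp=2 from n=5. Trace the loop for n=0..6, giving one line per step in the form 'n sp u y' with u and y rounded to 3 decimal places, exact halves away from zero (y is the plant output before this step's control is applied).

(exact arithmetic carried between steps; '≈' marks a value shown rounded to 6 d.p. or computed from one; I and e_prev carry over from the previous line; the table rounds u and y to 3 d.p., halves away from zero)
n=0: y=0, sp=-2, e=sp−y=-2; I=-2, D=e−e_prev=-2; u=1/4·(-2)+0·(-2)+1/2·(-2)=-1.5; next y=-1/5·0+3/4·(-1.5)=-1.125
n=1: y=-1.125, sp=-2, e=sp−y=-0.875; I=-2.875, D=e−e_prev=1.125; u=1/4·(-0.875)+0·(-2.875)+1/2·1.125=0.34375; next y=-1/5·(-1.125)+3/4·0.34375≈0.482813
n=2: y≈0.482813, sp=-2, e=sp−y≈-2.482813; I≈-5.357813, D=e−e_prev≈-1.607813; u=1/4·(-2.482813)+0·(-5.357813)+1/2·(-1.607813)≈-1.424609; next y=-1/5·0.482813+3/4·(-1.424609)≈-1.165020
n=3: y≈-1.165020, sp=-2, e=sp−y≈-0.834980; I≈-6.192793, D=e−e_prev≈1.647832; u=1/4·(-0.834980)+0·(-6.192793)+1/2·1.647832≈0.615171; next y=-1/5·(-1.165020)+3/4·0.615171≈0.694382
n=4: y≈0.694382, sp=-2, e=sp−y≈-2.694382; I≈-8.887175, D=e−e_prev≈-1.859402; u=1/4·(-2.694382)+0·(-8.887175)+1/2·(-1.859402)≈-1.603296; next y=-1/5·0.694382+3/4·(-1.603296)≈-1.341349
n=5: y≈-1.341349, sp=2, e=sp−y≈3.341349; I≈-5.545826, D=e−e_prev≈6.035731; u=1/4·3.341349+0·(-5.545826)+1/2·6.035731≈3.853203; next y=-1/5·(-1.341349)+3/4·3.853203≈3.158172
n=6: y≈3.158172, sp=2, e=sp−y≈-1.158172; I≈-6.703998, D=e−e_prev≈-4.499520; u=1/4·(-1.158172)+0·(-6.703998)+1/2·(-4.499520)≈-2.539303; next y=-1/5·3.158172+3/4·(-2.539303)≈-2.536112

0 -2 -1.500 0.000
1 -2 0.344 -1.125
2 -2 -1.425 0.483
3 -2 0.615 -1.165
4 -2 -1.603 0.694
5 2 3.853 -1.341
6 2 -2.539 3.158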